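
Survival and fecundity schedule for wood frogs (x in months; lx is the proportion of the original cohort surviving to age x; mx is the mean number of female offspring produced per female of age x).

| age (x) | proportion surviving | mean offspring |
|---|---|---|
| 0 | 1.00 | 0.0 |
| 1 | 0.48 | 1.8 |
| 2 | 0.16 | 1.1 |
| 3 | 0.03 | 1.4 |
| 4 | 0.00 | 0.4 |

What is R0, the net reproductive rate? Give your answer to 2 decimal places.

1.08

lx·mx by age: 0, 0.864, 0.176, 0.042, 0
R0 = Σ lx·mx = 1.082 → 1.08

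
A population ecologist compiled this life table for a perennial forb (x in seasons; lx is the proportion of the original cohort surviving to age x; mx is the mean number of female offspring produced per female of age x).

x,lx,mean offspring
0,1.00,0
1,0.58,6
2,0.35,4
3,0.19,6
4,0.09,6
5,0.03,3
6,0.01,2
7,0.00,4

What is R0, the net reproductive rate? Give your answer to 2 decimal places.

6.67

lx·mx by age: 0, 3.48, 1.4, 1.14, 0.54, 0.09, 0.02, 0
R0 = Σ lx·mx = 6.67 → 6.67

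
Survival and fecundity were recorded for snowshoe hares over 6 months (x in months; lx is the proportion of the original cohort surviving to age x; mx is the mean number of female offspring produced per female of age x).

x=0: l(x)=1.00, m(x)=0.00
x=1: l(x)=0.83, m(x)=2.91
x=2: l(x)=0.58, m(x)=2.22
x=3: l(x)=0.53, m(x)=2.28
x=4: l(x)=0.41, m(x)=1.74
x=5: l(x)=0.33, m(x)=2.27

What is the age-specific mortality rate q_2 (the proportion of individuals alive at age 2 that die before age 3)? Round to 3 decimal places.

0.086

q_2 = (l_2 − l_3) / l_2 = (0.58 − 0.53) / 0.58
     = 0.05 / 0.58 = 0.086207… → 0.086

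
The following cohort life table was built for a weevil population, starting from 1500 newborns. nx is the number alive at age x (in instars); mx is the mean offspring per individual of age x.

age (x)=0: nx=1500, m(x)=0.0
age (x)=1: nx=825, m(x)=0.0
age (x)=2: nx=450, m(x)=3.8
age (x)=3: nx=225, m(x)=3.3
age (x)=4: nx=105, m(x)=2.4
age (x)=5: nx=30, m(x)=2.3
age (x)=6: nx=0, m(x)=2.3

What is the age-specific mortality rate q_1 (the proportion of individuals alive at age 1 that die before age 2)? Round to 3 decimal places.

lx = nx/n0 = nx/1500: 1, 0.55, 0.3, 0.15, 0.07, 0.02, 0
q_1 = (l_1 − l_2) / l_1 = (0.55 − 0.3) / 0.55
     = 0.25 / 0.55 = 0.454545… → 0.455

0.455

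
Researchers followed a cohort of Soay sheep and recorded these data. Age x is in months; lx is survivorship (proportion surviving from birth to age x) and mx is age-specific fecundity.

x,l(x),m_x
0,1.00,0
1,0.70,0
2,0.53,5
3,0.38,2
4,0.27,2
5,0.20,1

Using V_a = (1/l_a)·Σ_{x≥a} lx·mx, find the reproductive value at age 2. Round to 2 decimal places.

lx·mx for x ≥ 2: 2.65, 0.76, 0.54, 0.2 → sum = 4.15
V_2 = 4.15 / l_2 = 4.15 / 0.53 = 7.830189… → 7.83

7.83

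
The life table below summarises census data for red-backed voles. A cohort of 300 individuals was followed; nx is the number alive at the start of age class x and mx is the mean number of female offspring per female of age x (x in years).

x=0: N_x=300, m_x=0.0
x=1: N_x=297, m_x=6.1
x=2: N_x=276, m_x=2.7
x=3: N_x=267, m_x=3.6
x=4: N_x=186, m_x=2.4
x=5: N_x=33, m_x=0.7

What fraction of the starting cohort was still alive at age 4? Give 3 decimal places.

l_4 = n_4/n_0 = 186/300 = 0.62 → 0.620

0.620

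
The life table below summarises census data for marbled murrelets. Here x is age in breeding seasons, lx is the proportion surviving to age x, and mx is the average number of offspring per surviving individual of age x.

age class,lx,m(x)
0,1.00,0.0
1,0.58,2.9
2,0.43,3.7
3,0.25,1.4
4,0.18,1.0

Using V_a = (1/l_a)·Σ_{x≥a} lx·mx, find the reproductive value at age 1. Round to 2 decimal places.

6.56

lx·mx for x ≥ 1: 1.682, 1.591, 0.35, 0.18 → sum = 3.803
V_1 = 3.803 / l_1 = 3.803 / 0.58 = 6.556897… → 6.56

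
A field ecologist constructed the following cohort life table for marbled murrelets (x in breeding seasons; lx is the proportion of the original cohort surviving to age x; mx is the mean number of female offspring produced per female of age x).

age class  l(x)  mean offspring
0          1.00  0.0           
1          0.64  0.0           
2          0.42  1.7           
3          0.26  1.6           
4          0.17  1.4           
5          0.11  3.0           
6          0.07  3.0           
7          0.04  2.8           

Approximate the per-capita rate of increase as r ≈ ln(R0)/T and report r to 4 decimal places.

0.1940

R0 = Σ lx·mx = 0 + 0 + 0.714 + 0.416 + 0.238 + 0.33 + 0.21 + 0.112 = 2.02
Σ x·lx·mx = 7.322; T = 7.322/2.02 = 3.62475…
r ≈ ln(R0)/T = ln(2.02)/3.62475… = 0.193971… → 0.1940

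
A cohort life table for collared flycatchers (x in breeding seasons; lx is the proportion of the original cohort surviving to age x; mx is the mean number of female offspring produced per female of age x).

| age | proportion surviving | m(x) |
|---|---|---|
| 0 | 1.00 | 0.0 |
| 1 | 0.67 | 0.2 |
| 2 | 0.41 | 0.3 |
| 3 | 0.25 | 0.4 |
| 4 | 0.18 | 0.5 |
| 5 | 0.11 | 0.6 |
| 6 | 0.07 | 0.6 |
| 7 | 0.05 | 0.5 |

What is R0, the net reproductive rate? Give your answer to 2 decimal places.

lx·mx by age: 0, 0.134, 0.123, 0.1, 0.09, 0.066, 0.042, 0.025
R0 = Σ lx·mx = 0.58 → 0.58

0.58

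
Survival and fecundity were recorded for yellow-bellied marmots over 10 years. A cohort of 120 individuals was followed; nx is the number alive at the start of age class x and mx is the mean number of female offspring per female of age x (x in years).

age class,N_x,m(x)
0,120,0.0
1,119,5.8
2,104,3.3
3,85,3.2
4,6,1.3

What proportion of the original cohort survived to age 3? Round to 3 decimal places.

0.708

l_3 = n_3/n_0 = 85/120 = 0.708333… → 0.708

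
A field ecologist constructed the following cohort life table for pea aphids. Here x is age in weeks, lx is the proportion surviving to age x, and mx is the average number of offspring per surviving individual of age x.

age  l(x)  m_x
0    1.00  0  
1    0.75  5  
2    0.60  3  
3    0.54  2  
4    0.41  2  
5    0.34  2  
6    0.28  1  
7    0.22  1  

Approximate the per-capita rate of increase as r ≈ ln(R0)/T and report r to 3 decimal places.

R0 = Σ lx·mx = 0 + 3.75 + 1.8 + 1.08 + 0.82 + 0.68 + 0.28 + 0.22 = 8.63
Σ x·lx·mx = 20.49; T = 20.49/8.63 = 2.37428…
r ≈ ln(R0)/T = ln(8.63)/2.37428… = 0.90775… → 0.908

0.908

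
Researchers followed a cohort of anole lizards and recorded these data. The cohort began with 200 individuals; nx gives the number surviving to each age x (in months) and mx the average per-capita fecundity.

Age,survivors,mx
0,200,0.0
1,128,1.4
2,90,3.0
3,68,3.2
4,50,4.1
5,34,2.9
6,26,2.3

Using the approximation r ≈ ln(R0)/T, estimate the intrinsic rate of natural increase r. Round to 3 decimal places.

0.555

lx = nx/n0 = nx/200: 1, 0.64, 0.45, 0.34, 0.25, 0.17, 0.13
R0 = Σ lx·mx = 0 + 0.896 + 1.35 + 1.088 + 1.025 + 0.493 + 0.299 = 5.151
Σ x·lx·mx = 15.219; T = 15.219/5.151 = 2.95457…
r ≈ ln(R0)/T = ln(5.151)/2.95457… = 0.5548… → 0.555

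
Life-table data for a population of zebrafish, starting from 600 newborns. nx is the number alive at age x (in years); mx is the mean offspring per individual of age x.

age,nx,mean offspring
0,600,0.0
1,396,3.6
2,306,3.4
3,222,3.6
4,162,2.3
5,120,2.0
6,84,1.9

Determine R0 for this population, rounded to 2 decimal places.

6.73

lx = nx/n0 = nx/600: 1, 0.66, 0.51, 0.37, 0.27, 0.2, 0.14
lx·mx by age: 0, 2.376, 1.734, 1.332, 0.621, 0.4, 0.266
R0 = Σ lx·mx = 6.729 → 6.73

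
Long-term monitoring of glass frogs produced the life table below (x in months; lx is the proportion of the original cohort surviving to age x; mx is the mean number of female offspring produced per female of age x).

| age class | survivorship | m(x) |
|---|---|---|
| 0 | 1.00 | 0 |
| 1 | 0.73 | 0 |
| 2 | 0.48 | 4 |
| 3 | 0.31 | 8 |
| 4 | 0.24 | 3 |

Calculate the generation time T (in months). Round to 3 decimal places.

2.766

lx·mx: 0, 0, 1.92, 2.48, 0.72 → R0 = 5.12
x·lx·mx: 0, 0, 3.84, 7.44, 2.88 → Σ = 14.16
T = 14.16 / 5.12 = 2.765625 → 2.766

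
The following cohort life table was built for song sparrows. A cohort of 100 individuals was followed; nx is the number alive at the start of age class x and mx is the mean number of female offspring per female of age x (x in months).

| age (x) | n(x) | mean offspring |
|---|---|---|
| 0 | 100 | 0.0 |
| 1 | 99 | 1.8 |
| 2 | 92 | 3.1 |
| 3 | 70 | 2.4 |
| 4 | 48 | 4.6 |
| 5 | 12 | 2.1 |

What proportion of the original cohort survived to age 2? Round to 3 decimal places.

l_2 = n_2/n_0 = 92/100 = 0.92 → 0.920

0.920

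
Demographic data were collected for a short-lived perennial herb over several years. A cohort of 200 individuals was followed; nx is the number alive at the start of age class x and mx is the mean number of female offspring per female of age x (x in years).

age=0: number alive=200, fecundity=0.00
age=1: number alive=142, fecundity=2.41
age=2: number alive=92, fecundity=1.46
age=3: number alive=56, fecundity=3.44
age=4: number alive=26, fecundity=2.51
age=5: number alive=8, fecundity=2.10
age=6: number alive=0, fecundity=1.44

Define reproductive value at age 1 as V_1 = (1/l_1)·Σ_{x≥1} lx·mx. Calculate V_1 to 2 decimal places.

5.29

lx = nx/n0 = nx/200: 1, 0.71, 0.46, 0.28, 0.13, 0.04, 0
lx·mx for x ≥ 1: 1.7111, 0.6716, 0.9632, 0.3263, 0.084, 0 → sum = 3.7562
V_1 = 3.7562 / l_1 = 3.7562 / 0.71 = 5.290423… → 5.29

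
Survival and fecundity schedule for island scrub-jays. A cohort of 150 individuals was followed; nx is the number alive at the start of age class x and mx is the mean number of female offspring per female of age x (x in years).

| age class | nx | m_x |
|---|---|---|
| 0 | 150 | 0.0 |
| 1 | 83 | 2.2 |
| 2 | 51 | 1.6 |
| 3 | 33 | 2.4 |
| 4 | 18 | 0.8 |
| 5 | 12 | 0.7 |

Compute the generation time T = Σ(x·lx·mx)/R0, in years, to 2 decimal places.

1.87

lx = nx/n0 = nx/150: 1, 0.55333…, 0.34, 0.22, 0.12, 0.08
lx·mx: 0, 1.217333…, 0.544, 0.528, 0.096, 0.056 → R0 = 2.441333…
x·lx·mx: 0, 1.217333…, 1.088, 1.584, 0.384, 0.28 → Σ = 4.553333…
T = 4.553333… / 2.441333… = 1.865101… → 1.87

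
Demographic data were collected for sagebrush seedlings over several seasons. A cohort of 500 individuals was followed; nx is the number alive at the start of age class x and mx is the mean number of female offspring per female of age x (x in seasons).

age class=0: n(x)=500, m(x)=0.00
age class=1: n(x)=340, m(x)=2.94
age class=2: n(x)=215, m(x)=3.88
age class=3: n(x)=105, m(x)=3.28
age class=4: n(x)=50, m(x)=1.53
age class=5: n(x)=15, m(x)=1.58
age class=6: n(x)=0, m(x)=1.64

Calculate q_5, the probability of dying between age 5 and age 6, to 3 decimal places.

1.000

lx = nx/n0 = nx/500: 1, 0.68, 0.43, 0.21, 0.1, 0.03, 0
q_5 = (l_5 − l_6) / l_5 = (0.03 − 0) / 0.03
     = 0.03 / 0.03 = 1 → 1.000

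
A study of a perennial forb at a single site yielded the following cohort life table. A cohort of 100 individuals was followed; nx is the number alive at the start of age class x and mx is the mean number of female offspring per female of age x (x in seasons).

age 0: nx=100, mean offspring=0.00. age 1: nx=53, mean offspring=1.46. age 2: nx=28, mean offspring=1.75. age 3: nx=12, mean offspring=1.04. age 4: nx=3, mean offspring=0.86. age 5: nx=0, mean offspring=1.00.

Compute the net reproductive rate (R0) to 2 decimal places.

lx = nx/n0 = nx/100: 1, 0.53, 0.28, 0.12, 0.03, 0
lx·mx by age: 0, 0.7738, 0.49, 0.1248, 0.0258, 0
R0 = Σ lx·mx = 1.4144 → 1.41

1.41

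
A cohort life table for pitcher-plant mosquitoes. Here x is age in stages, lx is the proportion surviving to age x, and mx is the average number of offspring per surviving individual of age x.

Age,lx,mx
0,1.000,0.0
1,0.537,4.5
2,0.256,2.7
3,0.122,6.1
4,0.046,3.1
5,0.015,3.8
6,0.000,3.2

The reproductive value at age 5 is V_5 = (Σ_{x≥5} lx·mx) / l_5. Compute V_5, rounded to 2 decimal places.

3.80

lx·mx for x ≥ 5: 0.057, 0 → sum = 0.057
V_5 = 0.057 / l_5 = 0.057 / 0.015 = 3.8 → 3.80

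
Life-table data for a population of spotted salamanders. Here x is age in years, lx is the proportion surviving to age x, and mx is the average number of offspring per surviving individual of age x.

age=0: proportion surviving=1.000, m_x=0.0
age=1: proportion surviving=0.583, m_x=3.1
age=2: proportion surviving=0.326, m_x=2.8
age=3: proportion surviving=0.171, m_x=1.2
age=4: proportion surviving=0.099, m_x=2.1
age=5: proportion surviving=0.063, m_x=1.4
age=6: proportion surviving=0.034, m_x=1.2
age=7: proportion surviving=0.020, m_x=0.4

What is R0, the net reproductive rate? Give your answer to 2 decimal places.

lx·mx by age: 0, 1.8073, 0.9128, 0.2052, 0.2079, 0.0882, 0.0408, 0.008
R0 = Σ lx·mx = 3.2702 → 3.27

3.27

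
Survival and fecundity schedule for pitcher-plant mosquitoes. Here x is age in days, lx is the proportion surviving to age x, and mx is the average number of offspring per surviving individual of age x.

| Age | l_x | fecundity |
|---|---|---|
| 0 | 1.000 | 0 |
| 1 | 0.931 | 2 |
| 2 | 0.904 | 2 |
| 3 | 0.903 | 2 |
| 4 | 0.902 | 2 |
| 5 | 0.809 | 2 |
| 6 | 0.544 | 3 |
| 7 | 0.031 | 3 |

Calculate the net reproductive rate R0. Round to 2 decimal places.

10.62

lx·mx by age: 0, 1.862, 1.808, 1.806, 1.804, 1.618, 1.632, 0.093
R0 = Σ lx·mx = 10.623 → 10.62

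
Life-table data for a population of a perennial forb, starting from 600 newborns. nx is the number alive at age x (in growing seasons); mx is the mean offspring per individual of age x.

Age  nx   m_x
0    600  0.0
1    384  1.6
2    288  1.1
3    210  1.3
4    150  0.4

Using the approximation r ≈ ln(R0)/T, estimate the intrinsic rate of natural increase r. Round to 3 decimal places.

0.408

lx = nx/n0 = nx/600: 1, 0.64, 0.48, 0.35, 0.25
R0 = Σ lx·mx = 0 + 1.024 + 0.528 + 0.455 + 0.1 = 2.107
Σ x·lx·mx = 3.845; T = 3.845/2.107 = 1.82487…
r ≈ ln(R0)/T = ln(2.107)/1.82487… = 0.40839… → 0.408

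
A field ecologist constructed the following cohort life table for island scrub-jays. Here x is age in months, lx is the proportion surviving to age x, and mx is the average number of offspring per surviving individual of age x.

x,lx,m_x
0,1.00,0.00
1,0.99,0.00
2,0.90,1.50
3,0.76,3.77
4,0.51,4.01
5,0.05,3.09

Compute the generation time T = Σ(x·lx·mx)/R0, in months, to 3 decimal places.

3.157

lx·mx: 0, 0, 1.35, 2.8652, 2.0451, 0.1545 → R0 = 6.4148
x·lx·mx: 0, 0, 2.7, 8.5956, 8.1804, 0.7725 → Σ = 20.2485
T = 20.2485 / 6.4148 = 3.156529… → 3.157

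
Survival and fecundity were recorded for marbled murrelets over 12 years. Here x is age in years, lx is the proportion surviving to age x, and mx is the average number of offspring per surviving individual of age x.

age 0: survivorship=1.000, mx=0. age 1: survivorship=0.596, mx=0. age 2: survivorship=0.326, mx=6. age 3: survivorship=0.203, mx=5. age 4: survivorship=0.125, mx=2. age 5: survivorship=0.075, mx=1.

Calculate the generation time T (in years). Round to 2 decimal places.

2.53

lx·mx: 0, 0, 1.956, 1.015, 0.25, 0.075 → R0 = 3.296
x·lx·mx: 0, 0, 3.912, 3.045, 1, 0.375 → Σ = 8.332
T = 8.332 / 3.296 = 2.527913… → 2.53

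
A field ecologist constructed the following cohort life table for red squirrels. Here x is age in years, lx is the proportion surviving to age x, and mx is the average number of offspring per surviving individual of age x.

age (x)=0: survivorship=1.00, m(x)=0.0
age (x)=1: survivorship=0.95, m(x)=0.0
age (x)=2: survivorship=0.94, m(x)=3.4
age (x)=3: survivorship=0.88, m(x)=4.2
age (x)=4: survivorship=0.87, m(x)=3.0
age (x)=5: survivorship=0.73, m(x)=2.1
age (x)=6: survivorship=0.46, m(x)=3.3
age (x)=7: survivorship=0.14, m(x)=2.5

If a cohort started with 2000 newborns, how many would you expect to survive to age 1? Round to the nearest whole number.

1900

Expected survivors = N0 · l_1 = 2000 × 0.95 = 1900 → 1900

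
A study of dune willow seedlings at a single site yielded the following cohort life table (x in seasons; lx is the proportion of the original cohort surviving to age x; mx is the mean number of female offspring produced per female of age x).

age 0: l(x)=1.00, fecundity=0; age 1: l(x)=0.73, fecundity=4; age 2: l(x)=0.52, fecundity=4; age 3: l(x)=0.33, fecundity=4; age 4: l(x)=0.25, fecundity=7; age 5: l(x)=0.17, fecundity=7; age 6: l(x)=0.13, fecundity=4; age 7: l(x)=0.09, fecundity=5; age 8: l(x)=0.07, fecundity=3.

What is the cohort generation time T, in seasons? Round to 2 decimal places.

lx·mx: 0, 2.92, 2.08, 1.32, 1.75, 1.19, 0.52, 0.45, 0.21 → R0 = 10.44
x·lx·mx: 0, 2.92, 4.16, 3.96, 7, 5.95, 3.12, 3.15, 1.68 → Σ = 31.94
T = 31.94 / 10.44 = 3.059387… → 3.06

3.06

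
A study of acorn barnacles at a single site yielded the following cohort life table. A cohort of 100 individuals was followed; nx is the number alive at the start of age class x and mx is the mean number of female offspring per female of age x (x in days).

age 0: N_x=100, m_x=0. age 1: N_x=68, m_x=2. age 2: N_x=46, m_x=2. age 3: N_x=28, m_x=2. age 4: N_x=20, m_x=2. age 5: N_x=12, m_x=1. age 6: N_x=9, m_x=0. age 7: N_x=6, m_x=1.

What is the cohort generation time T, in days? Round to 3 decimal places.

2.193

lx = nx/n0 = nx/100: 1, 0.68, 0.46, 0.28, 0.2, 0.12, 0.09, 0.06
lx·mx: 0, 1.36, 0.92, 0.56, 0.4, 0.12, 0, 0.06 → R0 = 3.42
x·lx·mx: 0, 1.36, 1.84, 1.68, 1.6, 0.6, 0, 0.42 → Σ = 7.5
T = 7.5 / 3.42 = 2.192982… → 2.193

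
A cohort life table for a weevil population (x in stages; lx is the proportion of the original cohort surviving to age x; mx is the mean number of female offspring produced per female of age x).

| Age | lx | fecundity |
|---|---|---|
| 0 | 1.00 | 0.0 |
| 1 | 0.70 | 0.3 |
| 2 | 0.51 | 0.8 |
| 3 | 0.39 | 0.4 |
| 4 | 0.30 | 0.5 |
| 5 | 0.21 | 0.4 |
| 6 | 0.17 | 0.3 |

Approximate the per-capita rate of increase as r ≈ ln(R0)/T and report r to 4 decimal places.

R0 = Σ lx·mx = 0 + 0.21 + 0.408 + 0.156 + 0.15 + 0.084 + 0.051 = 1.059
Σ x·lx·mx = 2.82; T = 2.82/1.059 = 2.66289…
r ≈ ln(R0)/T = ln(1.059)/2.66289… = 0.021527… → 0.0215

0.0215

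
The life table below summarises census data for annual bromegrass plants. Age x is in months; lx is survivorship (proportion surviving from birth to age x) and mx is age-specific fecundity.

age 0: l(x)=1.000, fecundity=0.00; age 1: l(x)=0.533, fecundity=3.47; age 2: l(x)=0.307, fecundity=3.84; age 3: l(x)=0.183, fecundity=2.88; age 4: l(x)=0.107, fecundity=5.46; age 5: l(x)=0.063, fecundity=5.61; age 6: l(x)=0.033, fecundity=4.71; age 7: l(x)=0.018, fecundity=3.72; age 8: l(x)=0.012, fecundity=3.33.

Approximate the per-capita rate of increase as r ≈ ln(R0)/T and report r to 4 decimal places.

R0 = Σ lx·mx = 0 + 1.84951 + 1.17888 + 0.52704 + 0.58422 + 0.35343 + 0.15543 + 0.06696 + 0.03996 = 4.75543
Σ x·lx·mx = 11.6134; T = 11.6134/4.75543 = 2.44213…
r ≈ ln(R0)/T = ln(4.75543)/2.44213… = 0.638494… → 0.6385

0.6385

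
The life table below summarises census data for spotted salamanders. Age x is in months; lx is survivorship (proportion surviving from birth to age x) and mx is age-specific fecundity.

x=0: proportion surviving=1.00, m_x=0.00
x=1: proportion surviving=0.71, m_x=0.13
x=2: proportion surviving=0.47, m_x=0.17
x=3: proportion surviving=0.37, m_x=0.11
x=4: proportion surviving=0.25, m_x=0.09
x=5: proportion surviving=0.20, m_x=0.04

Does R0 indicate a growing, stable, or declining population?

declining

R0 = Σ lx·mx = 0 + 0.0923 + 0.0799 + 0.0407 + 0.0225 + 0.008 = 0.2434
R0 < 1, so the population is declining.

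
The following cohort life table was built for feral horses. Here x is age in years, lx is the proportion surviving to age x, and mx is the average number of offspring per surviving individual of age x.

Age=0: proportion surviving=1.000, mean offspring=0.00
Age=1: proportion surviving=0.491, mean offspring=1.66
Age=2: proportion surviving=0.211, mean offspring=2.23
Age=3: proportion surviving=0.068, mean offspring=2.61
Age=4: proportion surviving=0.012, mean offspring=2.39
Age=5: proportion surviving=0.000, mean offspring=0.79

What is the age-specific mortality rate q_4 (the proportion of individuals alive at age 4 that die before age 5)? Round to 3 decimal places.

1.000

q_4 = (l_4 − l_5) / l_4 = (0.012 − 0) / 0.012
     = 0.012 / 0.012 = 1 → 1.000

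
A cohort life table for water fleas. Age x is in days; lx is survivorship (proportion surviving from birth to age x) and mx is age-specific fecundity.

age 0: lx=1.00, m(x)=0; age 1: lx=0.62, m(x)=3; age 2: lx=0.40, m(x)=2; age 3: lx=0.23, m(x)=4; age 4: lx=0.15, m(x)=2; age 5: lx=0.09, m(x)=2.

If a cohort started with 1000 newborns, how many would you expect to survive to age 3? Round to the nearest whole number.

230

Expected survivors = N0 · l_3 = 1000 × 0.23 = 230 → 230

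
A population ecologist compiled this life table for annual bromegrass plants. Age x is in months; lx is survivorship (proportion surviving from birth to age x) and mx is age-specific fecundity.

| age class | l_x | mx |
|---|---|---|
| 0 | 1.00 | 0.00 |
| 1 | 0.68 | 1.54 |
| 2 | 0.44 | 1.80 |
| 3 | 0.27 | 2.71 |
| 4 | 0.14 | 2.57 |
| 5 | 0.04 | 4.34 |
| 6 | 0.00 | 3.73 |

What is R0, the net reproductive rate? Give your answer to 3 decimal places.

lx·mx by age: 0, 1.0472, 0.792, 0.7317, 0.3598, 0.1736, 0
R0 = Σ lx·mx = 3.1043 → 3.104

3.104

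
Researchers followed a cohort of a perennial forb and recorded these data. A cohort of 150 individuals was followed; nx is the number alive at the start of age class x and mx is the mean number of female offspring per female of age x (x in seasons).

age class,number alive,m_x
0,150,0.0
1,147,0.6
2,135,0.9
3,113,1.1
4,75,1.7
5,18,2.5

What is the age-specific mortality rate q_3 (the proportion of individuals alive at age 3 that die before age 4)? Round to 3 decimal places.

0.336

lx = nx/n0 = nx/150: 1, 0.98, 0.9, 0.75333…, 0.5, 0.12
q_3 = (l_3 − l_4) / l_3 = (0.753333… − 0.5) / 0.753333…
     = 0.253333… / 0.753333… = 0.336283… → 0.336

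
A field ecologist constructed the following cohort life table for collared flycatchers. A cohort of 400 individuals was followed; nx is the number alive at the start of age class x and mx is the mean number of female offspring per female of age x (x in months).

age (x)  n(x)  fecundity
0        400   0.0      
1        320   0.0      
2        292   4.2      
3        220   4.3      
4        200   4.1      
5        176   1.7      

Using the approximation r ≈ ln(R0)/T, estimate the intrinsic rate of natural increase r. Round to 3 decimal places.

0.689

lx = nx/n0 = nx/400: 1, 0.8, 0.73, 0.55, 0.5, 0.44
R0 = Σ lx·mx = 0 + 0 + 3.066 + 2.365 + 2.05 + 0.748 = 8.229
Σ x·lx·mx = 25.167; T = 25.167/8.229 = 3.05833…
r ≈ ln(R0)/T = ln(8.229)/3.05833… = 0.68916… → 0.689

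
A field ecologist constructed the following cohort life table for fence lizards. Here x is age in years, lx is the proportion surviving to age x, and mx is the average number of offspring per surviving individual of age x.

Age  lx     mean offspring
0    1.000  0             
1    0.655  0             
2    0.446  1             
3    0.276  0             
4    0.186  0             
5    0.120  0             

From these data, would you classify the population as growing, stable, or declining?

declining

R0 = Σ lx·mx = 0 + 0 + 0.446 + 0 + 0 + 0 = 0.446
R0 < 1, so the population is declining.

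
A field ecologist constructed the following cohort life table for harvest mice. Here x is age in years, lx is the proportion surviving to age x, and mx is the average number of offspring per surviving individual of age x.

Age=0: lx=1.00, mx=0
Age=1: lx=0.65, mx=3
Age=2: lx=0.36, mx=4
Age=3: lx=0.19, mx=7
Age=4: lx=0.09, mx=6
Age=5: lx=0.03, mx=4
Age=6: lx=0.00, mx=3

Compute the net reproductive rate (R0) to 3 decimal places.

lx·mx by age: 0, 1.95, 1.44, 1.33, 0.54, 0.12, 0
R0 = Σ lx·mx = 5.38 → 5.380

5.380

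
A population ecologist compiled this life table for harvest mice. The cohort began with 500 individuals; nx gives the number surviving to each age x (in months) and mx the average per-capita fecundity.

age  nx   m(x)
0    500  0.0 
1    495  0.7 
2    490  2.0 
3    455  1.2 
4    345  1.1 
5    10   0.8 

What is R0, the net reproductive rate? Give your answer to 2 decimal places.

lx = nx/n0 = nx/500: 1, 0.99, 0.98, 0.91, 0.69, 0.02
lx·mx by age: 0, 0.693, 1.96, 1.092, 0.759, 0.016
R0 = Σ lx·mx = 4.52 → 4.52

4.52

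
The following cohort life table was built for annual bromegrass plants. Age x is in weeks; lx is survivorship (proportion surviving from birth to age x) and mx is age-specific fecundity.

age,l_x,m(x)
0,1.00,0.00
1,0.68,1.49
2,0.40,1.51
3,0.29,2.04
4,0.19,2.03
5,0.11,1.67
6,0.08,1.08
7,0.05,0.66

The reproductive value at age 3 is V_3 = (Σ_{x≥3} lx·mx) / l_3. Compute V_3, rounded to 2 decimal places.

lx·mx for x ≥ 3: 0.5916, 0.3857, 0.1837, 0.0864, 0.033 → sum = 1.2804
V_3 = 1.2804 / l_3 = 1.2804 / 0.29 = 4.415172… → 4.42

4.42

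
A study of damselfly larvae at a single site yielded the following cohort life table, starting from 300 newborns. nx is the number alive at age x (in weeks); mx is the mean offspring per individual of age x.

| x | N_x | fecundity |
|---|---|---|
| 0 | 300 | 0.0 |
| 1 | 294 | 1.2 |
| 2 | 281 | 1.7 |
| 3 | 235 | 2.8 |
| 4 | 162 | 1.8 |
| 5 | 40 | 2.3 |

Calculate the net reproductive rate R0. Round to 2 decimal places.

6.24

lx = nx/n0 = nx/300: 1, 0.98, 0.93667…, 0.78333…, 0.54, 0.13333…
lx·mx by age: 0, 1.176, 1.592333…, 2.193333…, 0.972, 0.306667…
R0 = Σ lx·mx = 6.240333… → 6.24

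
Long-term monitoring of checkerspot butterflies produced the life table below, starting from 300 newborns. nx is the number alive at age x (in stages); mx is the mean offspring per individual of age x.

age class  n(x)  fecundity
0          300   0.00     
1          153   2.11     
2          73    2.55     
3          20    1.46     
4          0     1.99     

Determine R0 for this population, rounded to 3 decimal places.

1.794

lx = nx/n0 = nx/300: 1, 0.51, 0.24333…, 0.06667…, 0
lx·mx by age: 0, 1.0761, 0.6205…, 0.097333…, 0
R0 = Σ lx·mx = 1.793933… → 1.794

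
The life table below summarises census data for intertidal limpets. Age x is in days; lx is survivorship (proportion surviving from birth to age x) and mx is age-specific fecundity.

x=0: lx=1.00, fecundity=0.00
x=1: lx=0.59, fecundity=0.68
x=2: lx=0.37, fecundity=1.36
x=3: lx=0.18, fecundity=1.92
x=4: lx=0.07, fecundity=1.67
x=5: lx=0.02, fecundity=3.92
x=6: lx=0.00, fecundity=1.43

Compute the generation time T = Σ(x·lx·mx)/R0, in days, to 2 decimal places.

lx·mx: 0, 0.4012, 0.5032, 0.3456, 0.1169, 0.0784, 0 → R0 = 1.4453
x·lx·mx: 0, 0.4012, 1.0064, 1.0368, 0.4676, 0.392, 0 → Σ = 3.304
T = 3.304 / 1.4453 = 2.286031… → 2.29

2.29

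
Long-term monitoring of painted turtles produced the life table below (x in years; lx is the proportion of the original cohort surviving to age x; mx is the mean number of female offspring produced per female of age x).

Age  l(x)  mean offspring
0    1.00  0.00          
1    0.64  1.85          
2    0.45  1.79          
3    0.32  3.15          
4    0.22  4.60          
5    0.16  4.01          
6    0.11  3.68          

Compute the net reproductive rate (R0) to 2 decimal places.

lx·mx by age: 0, 1.184, 0.8055, 1.008, 1.012, 0.6416, 0.4048
R0 = Σ lx·mx = 5.0559 → 5.06

5.06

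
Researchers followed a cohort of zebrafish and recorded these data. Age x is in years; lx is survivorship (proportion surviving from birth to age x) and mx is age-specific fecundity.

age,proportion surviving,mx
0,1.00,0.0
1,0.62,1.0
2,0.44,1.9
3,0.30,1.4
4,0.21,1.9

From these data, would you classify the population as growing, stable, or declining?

growing

R0 = Σ lx·mx = 0 + 0.62 + 0.836 + 0.42 + 0.399 = 2.275
R0 > 1, so the population is growing.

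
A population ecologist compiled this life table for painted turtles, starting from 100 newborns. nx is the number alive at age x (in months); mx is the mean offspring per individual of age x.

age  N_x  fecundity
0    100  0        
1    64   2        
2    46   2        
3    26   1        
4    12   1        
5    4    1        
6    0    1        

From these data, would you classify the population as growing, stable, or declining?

growing

lx = nx/n0 = nx/100: 1, 0.64, 0.46, 0.26, 0.12, 0.04, 0
R0 = Σ lx·mx = 0 + 1.28 + 0.92 + 0.26 + 0.12 + 0.04 + 0 = 2.62
R0 > 1, so the population is growing.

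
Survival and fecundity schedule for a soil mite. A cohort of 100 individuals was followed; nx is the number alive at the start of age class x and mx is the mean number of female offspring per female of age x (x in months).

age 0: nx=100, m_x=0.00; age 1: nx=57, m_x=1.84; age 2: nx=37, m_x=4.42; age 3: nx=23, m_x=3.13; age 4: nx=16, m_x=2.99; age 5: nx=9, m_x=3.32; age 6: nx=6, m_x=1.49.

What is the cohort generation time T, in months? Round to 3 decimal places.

lx = nx/n0 = nx/100: 1, 0.57, 0.37, 0.23, 0.16, 0.09, 0.06
lx·mx: 0, 1.0488, 1.6354, 0.7199, 0.4784, 0.2988, 0.0894 → R0 = 4.2707
x·lx·mx: 0, 1.0488, 3.2708, 2.1597, 1.9136, 1.494, 0.5364 → Σ = 10.4233
T = 10.4233 / 4.2707 = 2.440654… → 2.441

2.441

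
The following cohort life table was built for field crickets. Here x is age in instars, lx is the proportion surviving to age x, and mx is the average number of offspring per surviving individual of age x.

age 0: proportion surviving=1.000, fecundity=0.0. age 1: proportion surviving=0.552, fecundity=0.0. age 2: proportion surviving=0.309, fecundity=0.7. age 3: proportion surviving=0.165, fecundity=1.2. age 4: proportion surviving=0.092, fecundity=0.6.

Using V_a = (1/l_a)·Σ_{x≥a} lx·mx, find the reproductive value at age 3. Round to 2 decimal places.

lx·mx for x ≥ 3: 0.198, 0.0552 → sum = 0.2532
V_3 = 0.2532 / l_3 = 0.2532 / 0.165 = 1.534545… → 1.53

1.53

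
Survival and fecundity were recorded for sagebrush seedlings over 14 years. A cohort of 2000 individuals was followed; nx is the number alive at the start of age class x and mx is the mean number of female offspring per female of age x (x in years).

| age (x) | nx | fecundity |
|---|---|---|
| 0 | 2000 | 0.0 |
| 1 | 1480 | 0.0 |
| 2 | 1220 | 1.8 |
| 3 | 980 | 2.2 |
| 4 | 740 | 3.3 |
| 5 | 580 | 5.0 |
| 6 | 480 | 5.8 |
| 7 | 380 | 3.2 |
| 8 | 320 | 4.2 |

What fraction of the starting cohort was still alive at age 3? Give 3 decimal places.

l_3 = n_3/n_0 = 980/2000 = 0.49 → 0.490

0.490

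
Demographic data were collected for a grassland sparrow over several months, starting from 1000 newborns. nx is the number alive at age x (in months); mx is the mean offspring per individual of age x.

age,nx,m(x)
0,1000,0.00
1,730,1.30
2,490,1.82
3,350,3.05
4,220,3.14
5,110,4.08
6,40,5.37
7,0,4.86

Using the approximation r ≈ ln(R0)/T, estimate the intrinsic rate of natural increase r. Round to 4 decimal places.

0.5053

lx = nx/n0 = nx/1000: 1, 0.73, 0.49, 0.35, 0.22, 0.11, 0.04, 0
R0 = Σ lx·mx = 0 + 0.949 + 0.8918 + 1.0675 + 0.6908 + 0.4488 + 0.2148 + 0 = 4.2627
Σ x·lx·mx = 12.2311; T = 12.2311/4.2627 = 2.86933…
r ≈ ln(R0)/T = ln(4.2627)/2.86933… = 0.50531… → 0.5053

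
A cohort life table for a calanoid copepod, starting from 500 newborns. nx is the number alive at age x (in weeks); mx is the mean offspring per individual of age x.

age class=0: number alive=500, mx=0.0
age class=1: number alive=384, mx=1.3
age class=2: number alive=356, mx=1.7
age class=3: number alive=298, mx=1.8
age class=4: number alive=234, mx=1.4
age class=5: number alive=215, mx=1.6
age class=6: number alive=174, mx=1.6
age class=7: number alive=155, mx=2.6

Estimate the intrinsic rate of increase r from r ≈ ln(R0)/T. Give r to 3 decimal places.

0.494

lx = nx/n0 = nx/500: 1, 0.768, 0.712, 0.596, 0.468, 0.43, 0.348, 0.31
R0 = Σ lx·mx = 0 + 0.9984 + 1.2104 + 1.0728 + 0.6552 + 0.688 + 0.5568 + 0.806 = 5.9876
Σ x·lx·mx = 21.6812; T = 21.6812/5.9876 = 3.62102…
r ≈ ln(R0)/T = ln(5.9876)/3.62102… = 0.49425… → 0.494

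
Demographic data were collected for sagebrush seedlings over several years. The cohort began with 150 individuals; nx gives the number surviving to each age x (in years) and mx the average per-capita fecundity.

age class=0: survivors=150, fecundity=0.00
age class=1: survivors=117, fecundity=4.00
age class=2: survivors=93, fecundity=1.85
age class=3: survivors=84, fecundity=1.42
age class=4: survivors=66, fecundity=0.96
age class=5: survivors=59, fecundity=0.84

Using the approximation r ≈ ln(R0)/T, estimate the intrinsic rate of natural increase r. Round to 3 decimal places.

0.919

lx = nx/n0 = nx/150: 1, 0.78, 0.62, 0.56, 0.44, 0.39333…
R0 = Σ lx·mx = 0 + 3.12 + 1.147 + 0.7952 + 0.4224 + 0.3304… = 5.815…
Σ x·lx·mx = 11.1412…; T = 11.1412…/5.815… = 1.91594…
r ≈ ln(R0)/T = ln(5.815…)/1.91594… = 0.91884… → 0.919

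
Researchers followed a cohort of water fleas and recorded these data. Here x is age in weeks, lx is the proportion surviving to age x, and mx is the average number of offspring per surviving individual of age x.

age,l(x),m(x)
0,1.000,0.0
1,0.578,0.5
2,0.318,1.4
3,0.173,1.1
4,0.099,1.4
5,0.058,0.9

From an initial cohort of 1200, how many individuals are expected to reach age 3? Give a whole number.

208

Expected survivors = N0 · l_3 = 1200 × 0.173 = 207.6 → 208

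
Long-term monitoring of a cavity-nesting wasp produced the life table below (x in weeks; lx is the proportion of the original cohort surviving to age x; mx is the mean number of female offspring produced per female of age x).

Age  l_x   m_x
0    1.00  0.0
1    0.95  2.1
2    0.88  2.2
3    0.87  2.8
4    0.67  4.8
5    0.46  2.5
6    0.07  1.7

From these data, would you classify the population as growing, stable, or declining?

R0 = Σ lx·mx = 0 + 1.995 + 1.936 + 2.436 + 3.216 + 1.15 + 0.119 = 10.852
R0 > 1, so the population is growing.

growing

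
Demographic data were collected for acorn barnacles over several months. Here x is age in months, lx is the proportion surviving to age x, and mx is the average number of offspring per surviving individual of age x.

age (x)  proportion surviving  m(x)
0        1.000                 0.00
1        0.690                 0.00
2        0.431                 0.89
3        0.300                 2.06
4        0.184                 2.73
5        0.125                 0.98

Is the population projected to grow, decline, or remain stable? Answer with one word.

growing

R0 = Σ lx·mx = 0 + 0 + 0.38359 + 0.618 + 0.50232 + 0.1225 = 1.62641
R0 > 1, so the population is growing.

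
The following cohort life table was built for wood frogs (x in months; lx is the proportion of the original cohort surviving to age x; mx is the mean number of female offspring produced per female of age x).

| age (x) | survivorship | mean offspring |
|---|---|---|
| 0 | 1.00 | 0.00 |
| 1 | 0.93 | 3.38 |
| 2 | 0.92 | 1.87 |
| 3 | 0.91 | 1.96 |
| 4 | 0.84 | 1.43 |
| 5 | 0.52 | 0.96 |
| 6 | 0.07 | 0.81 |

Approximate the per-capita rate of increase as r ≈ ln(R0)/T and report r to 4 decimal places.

R0 = Σ lx·mx = 0 + 3.1434 + 1.7204 + 1.7836 + 1.2012 + 0.4992 + 0.0567 = 8.4045
Σ x·lx·mx = 19.576; T = 19.576/8.4045 = 2.32923…
r ≈ ln(R0)/T = ln(8.4045)/2.32923… = 0.913937… → 0.9139

0.9139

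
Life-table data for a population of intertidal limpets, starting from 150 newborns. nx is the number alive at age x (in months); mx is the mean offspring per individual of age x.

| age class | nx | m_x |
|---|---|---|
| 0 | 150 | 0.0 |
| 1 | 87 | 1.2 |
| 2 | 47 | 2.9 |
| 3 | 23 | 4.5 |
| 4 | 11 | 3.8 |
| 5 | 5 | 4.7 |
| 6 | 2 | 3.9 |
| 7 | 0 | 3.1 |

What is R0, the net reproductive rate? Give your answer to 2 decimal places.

lx = nx/n0 = nx/150: 1, 0.58, 0.31333…, 0.15333…, 0.07333…, 0.03333…, 0.01333…, 0
lx·mx by age: 0, 0.696, 0.908667…, 0.69…, 0.278667…, 0.156667…, 0.052…, 0
R0 = Σ lx·mx = 2.782… → 2.78

2.78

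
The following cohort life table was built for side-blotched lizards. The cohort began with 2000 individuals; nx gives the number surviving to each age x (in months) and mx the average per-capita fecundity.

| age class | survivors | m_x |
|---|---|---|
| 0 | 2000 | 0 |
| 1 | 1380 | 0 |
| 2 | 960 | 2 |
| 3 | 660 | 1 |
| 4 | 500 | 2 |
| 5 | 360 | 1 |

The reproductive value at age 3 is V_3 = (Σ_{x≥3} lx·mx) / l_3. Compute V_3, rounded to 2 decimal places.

lx = nx/n0 = nx/2000: 1, 0.69, 0.48, 0.33, 0.25, 0.18
lx·mx for x ≥ 3: 0.33, 0.5, 0.18 → sum = 1.01
V_3 = 1.01 / l_3 = 1.01 / 0.33 = 3.060606… → 3.06

3.06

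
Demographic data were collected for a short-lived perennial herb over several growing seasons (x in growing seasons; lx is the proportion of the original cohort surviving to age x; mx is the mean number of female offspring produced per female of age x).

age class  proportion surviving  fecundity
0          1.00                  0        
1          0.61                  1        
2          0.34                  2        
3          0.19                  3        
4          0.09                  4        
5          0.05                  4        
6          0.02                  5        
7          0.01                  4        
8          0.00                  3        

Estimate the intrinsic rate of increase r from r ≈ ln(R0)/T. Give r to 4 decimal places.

0.3438

R0 = Σ lx·mx = 0 + 0.61 + 0.68 + 0.57 + 0.36 + 0.2 + 0.1 + 0.04 + 0 = 2.56
Σ x·lx·mx = 7; T = 7/2.56 = 2.73438…
r ≈ ln(R0)/T = ln(2.56)/2.73438… = 0.343774… → 0.3438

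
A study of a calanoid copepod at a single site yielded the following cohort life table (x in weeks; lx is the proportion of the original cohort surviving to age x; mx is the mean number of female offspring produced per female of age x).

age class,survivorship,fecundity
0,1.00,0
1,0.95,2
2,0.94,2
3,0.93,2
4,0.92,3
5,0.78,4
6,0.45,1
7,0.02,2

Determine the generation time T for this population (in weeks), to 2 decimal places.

3.40

lx·mx: 0, 1.9, 1.88, 1.86, 2.76, 3.12, 0.45, 0.04 → R0 = 12.01
x·lx·mx: 0, 1.9, 3.76, 5.58, 11.04, 15.6, 2.7, 0.28 → Σ = 40.86
T = 40.86 / 12.01 = 3.402165… → 3.40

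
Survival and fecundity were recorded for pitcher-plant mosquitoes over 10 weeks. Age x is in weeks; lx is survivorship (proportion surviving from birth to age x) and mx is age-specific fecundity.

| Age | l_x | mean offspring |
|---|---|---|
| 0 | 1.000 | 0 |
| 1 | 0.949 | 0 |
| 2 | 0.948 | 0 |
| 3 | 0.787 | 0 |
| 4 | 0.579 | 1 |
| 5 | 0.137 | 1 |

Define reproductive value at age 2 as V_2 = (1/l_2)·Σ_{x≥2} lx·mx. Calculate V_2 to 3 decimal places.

lx·mx for x ≥ 2: 0, 0, 0.579, 0.137 → sum = 0.716
V_2 = 0.716 / l_2 = 0.716 / 0.948 = 0.755274… → 0.755

0.755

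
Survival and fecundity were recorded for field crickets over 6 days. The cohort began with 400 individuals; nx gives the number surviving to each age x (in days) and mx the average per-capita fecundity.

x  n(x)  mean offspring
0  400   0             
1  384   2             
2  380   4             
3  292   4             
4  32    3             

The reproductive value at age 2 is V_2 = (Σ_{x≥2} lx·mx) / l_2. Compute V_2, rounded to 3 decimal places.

lx = nx/n0 = nx/400: 1, 0.96, 0.95, 0.73, 0.08
lx·mx for x ≥ 2: 3.8, 2.92, 0.24 → sum = 6.96
V_2 = 6.96 / l_2 = 6.96 / 0.95 = 7.326316… → 7.326

7.326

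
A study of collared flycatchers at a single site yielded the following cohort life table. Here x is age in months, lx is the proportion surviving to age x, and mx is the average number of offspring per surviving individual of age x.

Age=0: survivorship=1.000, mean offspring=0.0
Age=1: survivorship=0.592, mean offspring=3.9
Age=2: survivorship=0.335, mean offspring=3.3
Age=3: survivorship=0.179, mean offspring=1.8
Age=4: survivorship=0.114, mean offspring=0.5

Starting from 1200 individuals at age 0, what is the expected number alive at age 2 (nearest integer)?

Expected survivors = N0 · l_2 = 1200 × 0.335 = 402 → 402

402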